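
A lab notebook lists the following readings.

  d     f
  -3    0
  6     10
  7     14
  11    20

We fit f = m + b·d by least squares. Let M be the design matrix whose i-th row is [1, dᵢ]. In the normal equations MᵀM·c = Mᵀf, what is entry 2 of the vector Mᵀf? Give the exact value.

Entry 2 ↔ basis d, so (Mᵀf)_{2} = Σᵢ (d)·fᵢ = (-3)·(0) + (6)·(10) + (7)·(14) + (11)·(20) = 378.

378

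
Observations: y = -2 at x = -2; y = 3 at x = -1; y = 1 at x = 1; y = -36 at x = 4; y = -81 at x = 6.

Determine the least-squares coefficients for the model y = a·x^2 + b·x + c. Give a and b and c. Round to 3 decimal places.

a = -2.151, b = -1.294, c = 4.025

Entries of AᵀA: Σx^2·x^2 = 1570, Σx^2·x = 272, Σx^2 = 58, Σx·x = 58, Σx = 8, Σ1 = 5.
Right-hand side: Σx^2·y = -3496, Σx·y = -628, Σy = -115.
Solving the 3×3 system (Gaussian elimination) gives a = -22697/10551, b = -13658/10551, c = 14155/3517.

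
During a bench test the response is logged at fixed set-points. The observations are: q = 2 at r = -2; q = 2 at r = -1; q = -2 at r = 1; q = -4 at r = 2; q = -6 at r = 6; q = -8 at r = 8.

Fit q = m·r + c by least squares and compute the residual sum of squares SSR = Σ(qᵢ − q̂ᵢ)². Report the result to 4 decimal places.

SSR = 5.3103

The normal equations are: 110·m + 14·c = -116;  14·m + 6·c = -16.
Determinant 110·6 − 14² = 464.
m = ((-116)·6 − 14·(-16))/464 = -59/58; c = (110·(-16) − 14·(-116))/464 = -17/58.
Residuals: 15/58, 37/29, -20/29, -97/58, 23/58, 25/58; SSR = 154/29.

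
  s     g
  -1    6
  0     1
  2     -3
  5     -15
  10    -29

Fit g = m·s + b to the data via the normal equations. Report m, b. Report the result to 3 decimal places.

Compute the Gram sums: Σs·s = 130, Σs = 16, Σ1 = 5.
And Σs·g = -377, Σg = -40.
So XᵀX·[m, b]ᵀ = Xᵀg: [[130, 16]; [16, 5]]·[m, b]ᵀ = [-377, -40]ᵀ.
Determinant 130·5 − 16² = 394.
m = ((-377)·5 − 16·(-40))/394 = -1245/394; b = (130·(-40) − 16·(-377))/394 = 416/197.

m = -3.160, b = 2.112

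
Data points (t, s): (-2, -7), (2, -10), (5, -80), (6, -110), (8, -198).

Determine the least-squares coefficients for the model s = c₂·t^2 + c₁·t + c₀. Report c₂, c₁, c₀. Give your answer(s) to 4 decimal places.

Forming MᵀM = [[6049, 853, 133]; [853, 133, 19]; [133, 19, 5]] and Mᵀs = [-18700, -2650, -405]ᵀ gives MᵀM·[c₂, c₁, c₀]ᵀ = Mᵀs.
Solving the 3×3 system (Gaussian elimination) gives c₂ = -79815/26546, c₁ = -28765/26546, c₀ = 3160/1021.

c₂ = -3.0067, c₁ = -1.0836, c₀ = 3.0950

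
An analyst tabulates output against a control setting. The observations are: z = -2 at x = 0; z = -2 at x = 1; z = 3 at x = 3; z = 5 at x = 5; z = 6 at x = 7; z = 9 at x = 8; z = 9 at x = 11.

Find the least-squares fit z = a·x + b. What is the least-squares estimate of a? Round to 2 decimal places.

AᵀA·[a, b]ᵀ = Aᵀz reads: 269·a + 35·b = 245;  35·a + 7·b = 28.
Determinant 269·7 − 35² = 658.
a = (245·7 − 35·28)/658 = 105/94; b = (269·28 − 35·245)/658 = -149/94.

a = 1.12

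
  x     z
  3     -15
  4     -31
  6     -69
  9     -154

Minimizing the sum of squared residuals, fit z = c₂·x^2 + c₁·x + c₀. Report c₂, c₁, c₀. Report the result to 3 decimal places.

c₂ = -1.689, c₁ = -2.795, c₀ = 8.098

Setting ∂/∂c₂ … = 0 gives: 8194·c₂ + 1036·c₁ + 142·c₀ = -15589;  1036·c₂ + 142·c₁ + 22·c₀ = -1969;  142·c₂ + 22·c₁ + 4·c₀ = -269.
Inverting the 3×3 Gram matrix, [c₂, c₁, c₀]ᵀ = [-223/132, -123/44, 1069/132]ᵀ.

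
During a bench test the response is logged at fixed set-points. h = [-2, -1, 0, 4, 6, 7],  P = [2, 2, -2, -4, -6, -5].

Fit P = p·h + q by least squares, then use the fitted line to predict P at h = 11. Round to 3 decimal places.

From the data, Σh·h = 106, Σh = 14, Σ1 = 6.
Moment sums: Σh·P = -93, ΣP = -13.
AᵀA·[p, q]ᵀ = AᵀP becomes [[106, 14]; [14, 6]]·[p, q]ᵀ = [-93, -13]ᵀ.
Eliminating q: 6·(row 1) − 14·(row 2) gives 440·p = 6·(-93) − 14·(-13) = -376, so p = -47/55.
Then q = ((-13) − 14·(-47/55))/6 = -19/110.
At h = 11: P̂ = (-47/55)·(11) + (-19/110)·(1) = -1053/110.

P̂ = -9.573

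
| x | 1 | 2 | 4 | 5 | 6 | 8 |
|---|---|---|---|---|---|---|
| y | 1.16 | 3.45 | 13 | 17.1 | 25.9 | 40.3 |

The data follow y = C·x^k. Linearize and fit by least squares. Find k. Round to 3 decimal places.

Let Y = ln y. Fitting Y = k·ln x + ln C by least squares:
Σln x = 7.5601, Σ(ln x)² = 12.5270, Σln y = 13.7414, Σln x·ln y = 22.5006.
Normal system: [[12.5270, 7.5601]; [7.5601, 6]]·[k, ln C]ᵀ = [22.5006, 13.7414]ᵀ.
Slope k = (n·Σln x·ln y − Σln x·Σln y)/(n·Σ(ln x)² − (Σln x)²) = (6·22.5006 − 7.5601·13.7414)/18.0074 = 1.72805; ln C = (Σln y − k·Σln x)/n = 0.11287.

k = 1.728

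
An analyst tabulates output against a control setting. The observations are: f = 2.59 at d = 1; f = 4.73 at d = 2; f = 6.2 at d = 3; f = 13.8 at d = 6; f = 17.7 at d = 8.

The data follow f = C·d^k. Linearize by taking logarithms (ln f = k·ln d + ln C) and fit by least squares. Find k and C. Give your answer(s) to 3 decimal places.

Linearized form: ln f = k·ln d + ln C. From the 5 transformed points,
Σln d = 5.6630, Σ(ln d)² = 9.2219, Σln f = 9.8284, Σln d·ln f = 13.7598.
Equations: 9.2219·k + 5.6630·ln C = 13.7598;  5.6630·k + 5·ln C = 9.8284.
Δ = 9.2219·5 − (5.6630)² = 14.0403; k = (13.7598·5 − 5.6630·9.8284)/14.0403 = 0.93596, ln C = (9.2219·9.8284 − 5.6630·13.7598)/14.0403 = 0.90561, so C = exp(0.90561) = 2.47345.

k = 0.936, C = 2.473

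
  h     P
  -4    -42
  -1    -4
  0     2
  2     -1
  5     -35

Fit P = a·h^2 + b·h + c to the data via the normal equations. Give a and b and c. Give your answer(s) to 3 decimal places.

a = -2.019, b = 2.813, c = 1.448

The normal equations are: 898·a + 68·b + 46·c = -1555;  68·a + 46·b + 2·c = -5;  46·a + 2·b + 5·c = -80.
Solving the 3×3 system (Gaussian elimination) gives a = -10655/5278, b = 14845/5278, c = 3820/2639.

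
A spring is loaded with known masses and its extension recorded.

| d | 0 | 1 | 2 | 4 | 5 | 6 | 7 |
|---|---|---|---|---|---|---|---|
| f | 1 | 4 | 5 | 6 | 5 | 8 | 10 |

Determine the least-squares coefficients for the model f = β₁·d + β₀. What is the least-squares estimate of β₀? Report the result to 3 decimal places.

β₀ = 2.000

The normal system AᵀA·[β₁, β₀]ᵀ = Aᵀf is [[131, 25]; [25, 7]]·[β₁, β₀]ᵀ = [181, 39]ᵀ.
Determinant 131·7 − 25² = 292.
β₁ = (181·7 − 25·39)/292 = 1; β₀ = (131·39 − 25·181)/292 = 2.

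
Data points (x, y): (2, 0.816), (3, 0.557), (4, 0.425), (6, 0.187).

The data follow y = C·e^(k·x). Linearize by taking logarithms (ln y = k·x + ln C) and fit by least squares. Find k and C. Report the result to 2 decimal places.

k = -0.36, C = 1.71

Let Y = ln y. Fitting Y = k·x + ln C by least squares:
Sums: Σx = 15.0000, Σ(x)² = 65.0000, Σln y = -3.3208, Σx·ln y = -15.6448.
Normal system: [[65.0000, 15.0000]; [15.0000, 4]]·[k, ln C]ᵀ = [-15.6448, -3.3208]ᵀ.
Solving (det = 35.0000): k = -0.36476, ln C = 0.53763, so C = exp(0.53763) = 1.71195.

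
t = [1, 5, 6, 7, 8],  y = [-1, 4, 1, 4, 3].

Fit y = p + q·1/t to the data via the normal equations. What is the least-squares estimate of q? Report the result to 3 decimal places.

The normal system MᵀM·[p, q]ᵀ = Mᵀy is [[5, 1373/840]; [1373/840, 778849/705600]]·[p, q]ᵀ = [11, 767/840]ᵀ.
det = 5·(778849/705600) − (1373/840)² = 502279/176400.
p = (11·(778849/705600) − (1373/840)·(767/840))/(502279/176400) = 1878562/502279; q = (5·(767/840) − (1373/840)·11)/(502279/176400) = -2366280/502279.

q = -4.711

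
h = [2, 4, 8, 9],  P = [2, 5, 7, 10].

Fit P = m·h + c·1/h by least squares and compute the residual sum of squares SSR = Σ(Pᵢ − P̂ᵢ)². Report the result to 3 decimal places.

SSR = 2.794

The normal equations are: 165·m + 4·c = 170;  4·m + (1765/5184)·c = 305/72.
Eliminating c: (1765/5184)·(row 1) − 4·(row 2) gives (69427/1728)·m = (1765/5184)·170 − 4·(305/72) = 106105/2592, so m = 212210/208281.
Then c = ((305/72) − 4·(212210/208281))/(1765/5184) = 32760/69427.
Residuals: -56998/208281, 167995/208281, -251998/208281, 54000/69427; SSR = 581993/208281.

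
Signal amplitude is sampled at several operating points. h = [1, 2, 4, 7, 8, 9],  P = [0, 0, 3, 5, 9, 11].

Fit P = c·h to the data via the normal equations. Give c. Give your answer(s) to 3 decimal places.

c = 1.014

Normal-equation sums: Σh·h = 215.
And Σh·P = 218.
AᵀA·[c]ᵀ = AᵀP becomes [[215]]·[c]ᵀ = [218]ᵀ.
Hence c = 218 / 215 ≈ 1.01395.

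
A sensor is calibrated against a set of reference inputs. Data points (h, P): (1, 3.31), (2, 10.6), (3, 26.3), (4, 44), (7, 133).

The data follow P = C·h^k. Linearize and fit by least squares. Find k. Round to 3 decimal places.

With ln Pᵢ as the transformed response and ln hᵢ as the regressor:
Σln h = 5.1240, Σ(ln h)² = 7.3958, Σln P = 15.5019, Σln h·ln P = 19.9906.
Equations: 7.3958·k + 5.1240·ln C = 19.9906;  5.1240·k + 5·ln C = 15.5019.
Δ = 7.3958·5 − (5.1240)² = 10.7239; k = (19.9906·5 − 5.1240·15.5019)/10.7239 = 1.91364, ln C = (7.3958·15.5019 − 5.1240·19.9906)/10.7239 = 1.13929.

k = 1.914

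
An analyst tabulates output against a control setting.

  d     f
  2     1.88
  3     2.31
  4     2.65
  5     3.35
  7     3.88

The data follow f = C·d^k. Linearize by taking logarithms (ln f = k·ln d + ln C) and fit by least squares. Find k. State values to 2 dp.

k = 0.60

Let Y = ln f. Fitting Y = k·ln d + ln C by least squares:
Sums: Σln d = 6.7334, Σ(ln d)² = 9.9861, Σln f = 5.0079, Σln d·ln f = 7.2925.
Normal system: [[9.9861, 6.7334]; [6.7334, 5]]·[k, ln C]ᵀ = [7.2925, 5.0079]ᵀ.
Slope k = (n·Σln d·ln f − Σln d·Σln f)/(n·Σ(ln d)² − (Σln d)²) = (5·7.2925 − 6.7334·5.0079)/4.5917 = 0.59725; ln C = (Σln f − k·Σln d)/n = 0.19727.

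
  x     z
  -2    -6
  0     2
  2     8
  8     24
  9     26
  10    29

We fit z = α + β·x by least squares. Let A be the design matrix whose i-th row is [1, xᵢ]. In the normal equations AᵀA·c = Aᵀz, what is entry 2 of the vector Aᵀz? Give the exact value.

Entry 2 ↔ basis x, so (Aᵀz)_{2} = Σᵢ (x)·zᵢ = (-2)·(-6) + (0)·(2) + (2)·(8) + (8)·(24) + (9)·(26) + (10)·(29) = 744.

744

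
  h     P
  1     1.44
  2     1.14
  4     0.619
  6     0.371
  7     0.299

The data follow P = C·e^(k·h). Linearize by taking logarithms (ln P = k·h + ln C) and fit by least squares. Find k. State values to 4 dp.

Let Y = ln P. Fitting Y = k·h + ln C by least squares:
XᵀX = [[106.0000, 20.0000]; [20.0000, 5]], rhs = [-15.6924, -2.1828]ᵀ  (here Σh = 20.0000, Σ(h)² = 106.0000, Σln P = -2.1828, Σh·ln P = -15.6924).
Solving (det = 130.0000): k = -0.26773, ln C = 0.63436.

k = -0.2677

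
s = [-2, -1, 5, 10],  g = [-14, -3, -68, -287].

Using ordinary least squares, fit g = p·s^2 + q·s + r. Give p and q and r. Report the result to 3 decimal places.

From the data, Σs^2·s^2 = 10642, Σs^2·s = 1116, Σs^2 = 130, Σs·s = 130, Σs = 12, Σ1 = 4.
Right-hand side: Σs^2·g = -30459, Σs·g = -3179, Σg = -372.
Inverting the 3×3 Gram matrix, [p, q, r]ᵀ = [-38158/12687, 10847/8458, 22865/25374]ᵀ.

p = -3.008, q = 1.282, r = 0.901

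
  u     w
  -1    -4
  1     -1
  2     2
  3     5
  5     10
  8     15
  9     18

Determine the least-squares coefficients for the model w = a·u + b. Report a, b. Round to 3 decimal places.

With design matrix M, MᵀM = [[185, 27]; [27, 7]] and Mᵀw = [354, 45]ᵀ.
Δ = 185·7 − 27² = 566.
a = (354·7 − 27·45)/566 = 1263/566; b = (185·45 − 27·354)/566 = -1233/566.

a = 2.231, b = -2.178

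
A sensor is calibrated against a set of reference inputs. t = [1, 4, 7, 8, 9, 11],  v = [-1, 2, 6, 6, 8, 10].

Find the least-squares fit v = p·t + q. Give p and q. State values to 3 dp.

Setting ∂/∂p … = 0 gives: 332·p + 40·q = 279;  40·p + 6·q = 31.
Eliminating q: 6·(row 1) − 40·(row 2) gives 392·p = 6·279 − 40·31 = 434, so p = 31/28.
Then q = (31 − 40·(31/28))/6 = -31/14.

p = 1.107, q = -2.214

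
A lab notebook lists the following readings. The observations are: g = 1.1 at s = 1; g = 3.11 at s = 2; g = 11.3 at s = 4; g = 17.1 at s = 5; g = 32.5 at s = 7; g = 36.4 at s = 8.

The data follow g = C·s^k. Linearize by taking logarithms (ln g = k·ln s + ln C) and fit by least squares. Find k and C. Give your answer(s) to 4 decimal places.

k = 1.7330, C = 1.0340

Let Y = ln g. Fitting Y = k·ln s + ln C by least squares:
Σln s = 7.7142, Σ(ln s)² = 13.1032, Σln g = 13.5696, Σln s·ln g = 22.9661.
Normal system: [[13.1032, 7.7142]; [7.7142, 6]]·[k, ln C]ᵀ = [22.9661, 13.5696]ᵀ.
Δ = 13.1032·6 − (7.7142)² = 19.1098; k = (22.9661·6 − 7.7142·13.5696)/19.1098 = 1.73302, ln C = (13.1032·13.5696 − 7.7142·22.9661)/19.1098 = 0.03345, so C = exp(0.03345) = 1.03402.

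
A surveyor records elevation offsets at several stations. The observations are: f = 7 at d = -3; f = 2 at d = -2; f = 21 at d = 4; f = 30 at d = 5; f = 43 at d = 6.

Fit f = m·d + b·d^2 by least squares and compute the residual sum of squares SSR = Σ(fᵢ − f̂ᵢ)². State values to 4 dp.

With design matrix X, XᵀX = [[90, 370]; [370, 2274]] and Xᵀf = [467, 2705]ᵀ.
det = 90·2274 − 370² = 67760.
m = (467·2274 − 370·2705)/67760 = 15277/16940; b = (90·2705 − 370·467)/67760 = 3533/3388.
Residuals: 2713/8470, -283/770, 2998/4235, -981/1694, 409/8470; SSR = 4559/4235.

SSR = 1.0765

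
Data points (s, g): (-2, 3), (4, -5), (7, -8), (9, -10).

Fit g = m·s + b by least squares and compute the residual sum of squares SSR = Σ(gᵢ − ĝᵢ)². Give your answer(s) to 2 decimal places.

Normal-equation sums: Σs·s = 150, Σs = 18, Σ1 = 4.
For Xᵀg: Σs·g = -172, Σg = -20.
So XᵀX·[m, b]ᵀ = Xᵀg: [[150, 18]; [18, 4]]·[m, b]ᵀ = [-172, -20]ᵀ.
Eliminating b: 4·(row 1) − 18·(row 2) gives 276·m = 4·(-172) − 18·(-20) = -328, so m = -82/69.
Then b = ((-20) − 18·(-82/69))/4 = 8/23.
Residuals: 19/69, -41/69, -2/69, 8/23; SSR = 38/69.

SSR = 0.55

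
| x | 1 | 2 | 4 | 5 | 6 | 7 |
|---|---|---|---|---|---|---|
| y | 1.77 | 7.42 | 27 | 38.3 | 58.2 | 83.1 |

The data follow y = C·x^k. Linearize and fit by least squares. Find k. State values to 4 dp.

With ln yᵢ as the transformed response and ln xᵢ as the regressor:
Over the data: Σln x = 7.4265, Σ(ln x)² = 11.9895, Σln y = 18.0004, Σln x·ln y = 27.7078.
Normal system: [[11.9895, 7.4265]; [7.4265, 6]]·[k, ln C]ᵀ = [27.7078, 18.0004]ᵀ.
Solving (det = 16.7835): k = 1.94038, ln C = 0.59835.

k = 1.9404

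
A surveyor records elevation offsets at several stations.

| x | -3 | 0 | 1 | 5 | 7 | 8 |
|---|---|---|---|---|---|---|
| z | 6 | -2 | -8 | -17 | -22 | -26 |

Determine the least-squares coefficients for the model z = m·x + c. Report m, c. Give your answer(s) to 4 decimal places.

m = -2.8298, c = -3.0106

Forming AᵀA = [[148, 18]; [18, 6]] and Aᵀz = [-473, -69]ᵀ gives AᵀA·[m, c]ᵀ = Aᵀz.
Determinant 148·6 − 18² = 564.
m = ((-473)·6 − 18·(-69))/564 = -133/47; c = (148·(-69) − 18·(-473))/564 = -283/94.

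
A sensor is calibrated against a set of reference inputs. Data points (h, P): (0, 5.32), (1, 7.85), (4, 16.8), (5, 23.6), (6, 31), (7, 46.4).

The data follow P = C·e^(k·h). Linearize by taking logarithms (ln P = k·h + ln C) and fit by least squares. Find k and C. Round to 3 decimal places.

Let Y = ln P. Fitting Y = k·h + ln C by least squares:
XᵀX = [[127.0000, 23.0000]; [23.0000, 6]], rhs = [76.6173, 16.9859]ᵀ  (here Σh = 23.0000, Σ(h)² = 127.0000, Σln P = 16.9859, Σh·ln P = 76.6173).
Δ = 127.0000·6 − (23.0000)² = 233.0000; k = (76.6173·6 − 23.0000·16.9859)/233.0000 = 0.29626, ln C = (127.0000·16.9859 − 23.0000·76.6173)/233.0000 = 1.69533, so C = exp(1.69533) = 5.44844.

k = 0.296, C = 5.448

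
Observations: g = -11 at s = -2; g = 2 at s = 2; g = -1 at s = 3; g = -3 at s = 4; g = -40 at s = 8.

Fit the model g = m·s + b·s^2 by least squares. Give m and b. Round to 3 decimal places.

m = 3.167, b = -1.022

With design matrix X, XᵀX = [[97, 603]; [603, 4465]] and Xᵀg = [-309, -2653]ᵀ.
Eliminating b: 4465·(row 1) − 603·(row 2) gives 69496·m = 4465·(-309) − 603·(-2653) = 220074, so m = 110037/34748.
Then b = ((-2653) − 603·(110037/34748))/4465 = -35507/34748.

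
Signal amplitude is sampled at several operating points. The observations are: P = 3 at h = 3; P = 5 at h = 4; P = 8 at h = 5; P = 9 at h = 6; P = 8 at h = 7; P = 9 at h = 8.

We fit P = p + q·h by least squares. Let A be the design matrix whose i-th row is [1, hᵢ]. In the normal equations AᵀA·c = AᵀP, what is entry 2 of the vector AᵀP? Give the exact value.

251

Entry 2 ↔ basis h, so (AᵀP)_{2} = Σᵢ (h)·Pᵢ = (3)·(3) + (4)·(5) + (5)·(8) + (6)·(9) + (7)·(8) + (8)·(9) = 251.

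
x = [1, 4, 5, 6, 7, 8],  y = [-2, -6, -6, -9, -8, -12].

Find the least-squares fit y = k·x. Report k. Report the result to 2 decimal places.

k = -1.37

Entries of AᵀA: Σx·x = 191.
Moment sums: Σx·y = -262.
k = (-262)/191 = -1.37173.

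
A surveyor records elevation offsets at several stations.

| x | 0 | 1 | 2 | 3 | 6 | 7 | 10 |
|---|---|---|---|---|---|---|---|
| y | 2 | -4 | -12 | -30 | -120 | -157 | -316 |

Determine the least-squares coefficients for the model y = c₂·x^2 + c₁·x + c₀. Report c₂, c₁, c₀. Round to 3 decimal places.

c₂ = -2.973, c₁ = -2.122, c₀ = 2.300

Normal-equation sums: Σx^2·x^2 = 13795, Σx^2·x = 1595, Σx^2 = 199, Σx·x = 199, Σx = 29, Σ1 = 7.
For Aᵀy: Σx^2·y = -43935, Σx·y = -5097, Σy = -637.
AᵀA·[c₂, c₁, c₀]ᵀ = Aᵀy becomes [[13795, 1595, 199]; [1595, 199, 29]; [199, 29, 7]]·[c₂, c₁, c₀]ᵀ = [-43935, -5097, -637]ᵀ.
Solving the 3×3 system (Gaussian elimination) gives c₂ = -83125/27963, c₁ = -59339/27963, c₀ = 64325/27963.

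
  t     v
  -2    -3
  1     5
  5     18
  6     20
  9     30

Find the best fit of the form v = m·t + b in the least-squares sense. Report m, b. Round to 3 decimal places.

m = 3.008, b = 2.570

Compute the Gram sums: Σt·t = 147, Σt = 19, Σ1 = 5.
And Σt·v = 491, Σv = 70.
So MᵀM·[m, b]ᵀ = Mᵀv: [[147, 19]; [19, 5]]·[m, b]ᵀ = [491, 70]ᵀ.
Determinant 147·5 − 19² = 374.
m = (491·5 − 19·70)/374 = 1125/374; b = (147·70 − 19·491)/374 = 961/374.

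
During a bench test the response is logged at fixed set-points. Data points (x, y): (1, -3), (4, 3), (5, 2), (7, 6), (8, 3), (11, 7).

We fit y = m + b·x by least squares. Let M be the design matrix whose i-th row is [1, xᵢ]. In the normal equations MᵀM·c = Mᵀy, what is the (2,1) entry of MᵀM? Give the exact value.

36

Row 2 ↔ basis x, column 1 ↔ basis 1, so (MᵀM)_{2,1} = Σᵢ x = (1)·(1) + (4)·(1) + (5)·(1) + (7)·(1) + (8)·(1) + (11)·(1) = 36.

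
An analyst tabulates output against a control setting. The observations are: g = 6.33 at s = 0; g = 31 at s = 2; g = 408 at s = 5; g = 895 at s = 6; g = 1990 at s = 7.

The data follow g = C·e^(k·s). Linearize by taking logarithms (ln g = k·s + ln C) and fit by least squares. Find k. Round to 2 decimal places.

k = 0.83

Taking logs, ln g = k·s + ln C, so regress ln g on s.
Σs = 20.0000, Σ(s)² = 114.0000, Σln g = 25.6833, Σs·ln g = 130.8765.
Equations: 114.0000·k + 20.0000·ln C = 130.8765;  20.0000·k + 5·ln C = 25.6833.
Slope k = (n·Σs·ln g − Σs·Σln g)/(n·Σ(s)² − (Σs)²) = (5·130.8765 − 20.0000·25.6833)/170.0000 = 0.82775; ln C = (Σln g − k·Σs)/n = 1.82566.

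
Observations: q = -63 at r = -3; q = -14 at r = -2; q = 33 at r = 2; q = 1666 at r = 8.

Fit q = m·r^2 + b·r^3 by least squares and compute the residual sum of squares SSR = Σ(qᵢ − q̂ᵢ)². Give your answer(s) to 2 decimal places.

Forming AᵀA = [[4209, 32525]; [32525, 263001]] and Aᵀq = [106133, 855069]ᵀ gives AᵀA·[m, b]ᵀ = Aᵀq.
det = 4209·263001 − 32525² = 49095584.
m = (106133·263001 − 32525·855069)/49095584 = 25491477/12273896; b = (4209·855069 − 32525·106133)/49095584 = 36752399/12273896.
Residuals: -1295496/1534237, 5054685/3068474, 2263367/3068474, -46510/1534237; SSR = 12186697/3068474.

SSR = 3.97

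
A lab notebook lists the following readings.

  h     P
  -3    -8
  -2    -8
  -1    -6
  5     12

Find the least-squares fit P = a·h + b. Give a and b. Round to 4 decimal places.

a = 2.6710, b = -1.8323

Compute the Gram sums: Σh·h = 39, Σh = -1, Σ1 = 4.
For AᵀP: Σh·P = 106, ΣP = -10.
So AᵀA·[a, b]ᵀ = AᵀP: [[39, -1]; [-1, 4]]·[a, b]ᵀ = [106, -10]ᵀ.
det = 39·4 − (-1)² = 155.
a = (106·4 − (-1)·(-10))/155 = 414/155; b = (39·(-10) − (-1)·106)/155 = -284/155.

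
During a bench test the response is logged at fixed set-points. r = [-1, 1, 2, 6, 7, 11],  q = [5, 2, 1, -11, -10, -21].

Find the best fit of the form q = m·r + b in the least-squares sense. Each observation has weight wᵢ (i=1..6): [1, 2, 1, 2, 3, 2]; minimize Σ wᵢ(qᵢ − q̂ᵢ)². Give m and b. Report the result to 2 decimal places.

Normal-equation sums: Σwᵢ·r·r = 468, Σwᵢ·r = 58, Σwᵢ·1 = 11.
For AᵀWq: Σwᵢ·r·q = -803, Σwᵢ·q = -84.
Determinant 468·11 − 58² = 1784.
m = ((-803)·11 − 58·(-84))/1784 = -3961/1784; b = (468·(-84) − 58·(-803))/1784 = 3631/892.

m = -2.22, b = 4.07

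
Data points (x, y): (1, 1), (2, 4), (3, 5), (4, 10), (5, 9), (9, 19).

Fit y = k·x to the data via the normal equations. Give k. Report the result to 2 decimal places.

Compute the Gram sums: Σx·x = 136.
And Σx·y = 280.
Normal equations: [[136]]·[k]ᵀ = [280]ᵀ.
Hence k = 280 / 136 ≈ 2.05882.

k = 2.06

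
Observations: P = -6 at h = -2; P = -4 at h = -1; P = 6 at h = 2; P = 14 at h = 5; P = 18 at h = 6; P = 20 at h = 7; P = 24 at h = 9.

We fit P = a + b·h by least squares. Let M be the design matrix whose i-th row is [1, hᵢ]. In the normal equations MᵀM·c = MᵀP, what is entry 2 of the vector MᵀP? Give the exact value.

562

Entry 2 ↔ basis h, so (MᵀP)_{2} = Σᵢ (h)·Pᵢ = (-2)·(-6) + (-1)·(-4) + (2)·(6) + (5)·(14) + (6)·(18) + (7)·(20) + (9)·(24) = 562.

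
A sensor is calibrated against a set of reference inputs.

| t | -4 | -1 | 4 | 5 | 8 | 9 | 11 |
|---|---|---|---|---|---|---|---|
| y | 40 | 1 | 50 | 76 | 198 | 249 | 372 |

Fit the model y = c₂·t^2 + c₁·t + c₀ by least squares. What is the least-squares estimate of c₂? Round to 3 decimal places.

c₂ = 2.994

The normal equations are: 26436·c₂ + 2696·c₁ + 324·c₀ = 81194;  2696·c₂ + 324·c₁ + 32·c₀ = 8336;  324·c₂ + 32·c₁ + 7·c₀ = 986.
Inverting the 3×3 Gram matrix, [c₂, c₁, c₀]ᵀ = [1459231/487438, 262877/243719, -91848/34817]ᵀ.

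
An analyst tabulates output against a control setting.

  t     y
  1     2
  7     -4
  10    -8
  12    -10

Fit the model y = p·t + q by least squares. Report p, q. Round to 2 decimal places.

p = -1.10, q = 3.26

Setting ∂/∂p … = 0 gives: 294·p + 30·q = -226;  30·p + 4·q = -20.
Δ = 294·4 − 30² = 276.
p = ((-226)·4 − 30·(-20))/276 = -76/69; q = (294·(-20) − 30·(-226))/276 = 75/23.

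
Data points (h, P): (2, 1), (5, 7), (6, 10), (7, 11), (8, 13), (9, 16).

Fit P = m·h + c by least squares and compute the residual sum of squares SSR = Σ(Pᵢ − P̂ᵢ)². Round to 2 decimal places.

SSR = 1.10

MᵀM·[m, c]ᵀ = MᵀP reads: 259·m + 37·c = 422;  37·m + 6·c = 58.
Δ = 259·6 − 37² = 185.
m = (422·6 − 37·58)/185 = 386/185; c = (259·58 − 37·422)/185 = -16/5.
Residuals: 1/37, -43/185, 126/185, -15/37, -91/185, 78/185; SSR = 204/185.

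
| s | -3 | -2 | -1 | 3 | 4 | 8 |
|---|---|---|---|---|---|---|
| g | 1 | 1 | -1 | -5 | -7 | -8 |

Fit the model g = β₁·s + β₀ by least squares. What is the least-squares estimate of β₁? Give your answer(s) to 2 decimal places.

β₁ = -0.92

Normal-equation sums: Σs·s = 103, Σs = 9, Σ1 = 6.
Moment sums: Σs·g = -111, Σg = -19.
Eliminating β₀: 6·(row 1) − 9·(row 2) gives 537·β₁ = 6·(-111) − 9·(-19) = -495, so β₁ = -165/179.
Then β₀ = ((-19) − 9·(-165/179))/6 = -958/537.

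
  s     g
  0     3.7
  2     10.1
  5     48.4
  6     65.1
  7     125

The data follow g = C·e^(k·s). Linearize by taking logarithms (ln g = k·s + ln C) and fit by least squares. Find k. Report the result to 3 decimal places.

Linearized form: ln g = k·s + ln C. From the 5 transformed points,
XᵀX = [[114.0000, 20.0000]; [20.0000, 5]], rhs = [82.8763, 16.5046]ᵀ  (here Σs = 20.0000, Σ(s)² = 114.0000, Σln g = 16.5046, Σs·ln g = 82.8763).
Slope k = (n·Σs·ln g − Σs·Σln g)/(n·Σ(s)² − (Σs)²) = (5·82.8763 − 20.0000·16.5046)/170.0000 = 0.49582; ln C = (Σln g − k·Σs)/n = 1.31764.

k = 0.496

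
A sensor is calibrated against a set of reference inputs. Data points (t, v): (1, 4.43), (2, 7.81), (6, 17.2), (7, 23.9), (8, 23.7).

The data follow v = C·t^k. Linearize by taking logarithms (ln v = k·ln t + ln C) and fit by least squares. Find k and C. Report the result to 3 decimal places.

With ln vᵢ as the transformed response and ln tᵢ as the regressor:
AᵀA = [[11.8015, 6.5103]; [6.5103, 5]], rhs = [19.2806, 12.7281]ᵀ  (here Σln t = 6.5103, Σ(ln t)² = 11.8015, Σln v = 12.7281, Σln t·ln v = 19.2806).
Δ = 11.8015·5 − (6.5103)² = 16.6240; k = (19.2806·5 − 6.5103·12.7281)/16.6240 = 0.81448, ln C = (11.8015·12.7281 − 6.5103·19.2806)/16.6240 = 1.48512, so C = exp(1.48512) = 4.41548.

k = 0.814, C = 4.415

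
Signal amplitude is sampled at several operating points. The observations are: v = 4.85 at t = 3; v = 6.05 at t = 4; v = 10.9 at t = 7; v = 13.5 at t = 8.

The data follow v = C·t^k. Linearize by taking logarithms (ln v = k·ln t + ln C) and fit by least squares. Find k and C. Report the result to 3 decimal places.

Taking logs, ln v = k·ln t + ln C, so regress ln v on ln t.
Σln t = 6.5103, Σ(ln t)² = 11.2394, Σln v = 8.3705, Σln t·ln v = 14.2906.
Equations: 11.2394·k + 6.5103·ln C = 14.2906;  6.5103·k + 4·ln C = 8.3705.
Solving (det = 2.5742): k = 1.03652, ln C = 0.40561, so C = exp(0.40561) = 1.50022.

k = 1.037, C = 1.500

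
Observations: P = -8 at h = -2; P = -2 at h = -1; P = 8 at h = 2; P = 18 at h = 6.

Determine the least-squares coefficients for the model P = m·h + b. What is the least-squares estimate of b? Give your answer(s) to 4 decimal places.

b = 0.0645

From the data, Σh·h = 45, Σh = 5, Σ1 = 4.
For AᵀP: Σh·P = 142, ΣP = 16.
Δ = 45·4 − 5² = 155.
m = (142·4 − 5·16)/155 = 488/155; b = (45·16 − 5·142)/155 = 2/31.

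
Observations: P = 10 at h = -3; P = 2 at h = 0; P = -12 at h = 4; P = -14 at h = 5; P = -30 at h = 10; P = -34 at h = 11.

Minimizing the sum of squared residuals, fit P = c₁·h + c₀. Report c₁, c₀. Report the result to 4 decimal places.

Sums needed: Σh·h = 271, Σh = 27, Σ1 = 6.
For MᵀP: Σh·P = -822, ΣP = -78.
Determinant 271·6 − 27² = 897.
c₁ = ((-822)·6 − 27·(-78))/897 = -942/299; c₀ = (271·(-78) − 27·(-822))/897 = 352/299.

c₁ = -3.1505, c₀ = 1.1773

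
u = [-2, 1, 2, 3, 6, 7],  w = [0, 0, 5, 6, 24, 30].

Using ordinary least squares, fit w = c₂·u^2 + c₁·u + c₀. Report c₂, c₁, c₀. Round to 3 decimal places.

From the data, Σu^2·u^2 = 3811, Σu^2·u = 587, Σu^2 = 103, Σu·u = 103, Σu = 17, Σ1 = 6.
Right-hand side: Σu^2·w = 2408, Σu·w = 382, Σw = 65.
So XᵀX·[c₂, c₁, c₀]ᵀ = Xᵀw: [[3811, 587, 103]; [587, 103, 17]; [103, 17, 6]]·[c₂, c₁, c₀]ᵀ = [2408, 382, 65]ᵀ.
Inverting the 3×3 Gram matrix, [c₂, c₁, c₀]ᵀ = [445/889, 116/127, -309/889]ᵀ.

c₂ = 0.501, c₁ = 0.913, c₀ = -0.348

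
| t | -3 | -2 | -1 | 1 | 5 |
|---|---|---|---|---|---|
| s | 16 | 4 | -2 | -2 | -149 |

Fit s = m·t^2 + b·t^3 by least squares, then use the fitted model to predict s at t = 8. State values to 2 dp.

ŝ = -567.49

The normal system XᵀX·[m, b]ᵀ = Xᵀs is [[724, 2850]; [2850, 16420]]·[m, b]ᵀ = [-3569, -19089]ᵀ.
Δ = 724·16420 − 2850² = 3765580.
m = ((-3569)·16420 − 2850·(-19089))/3765580 = -419933/376558; b = (724·(-19089) − 2850·(-3569))/3765580 = -1824393/1882790.
At t = 8: ŝ = (-419933/376558)·(64) + (-1824393/1882790)·(512) = -534233888/941395.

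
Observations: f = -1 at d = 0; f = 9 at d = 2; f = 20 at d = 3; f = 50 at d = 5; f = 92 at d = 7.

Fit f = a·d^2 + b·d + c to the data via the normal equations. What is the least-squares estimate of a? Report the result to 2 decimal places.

a = 1.59

Setting ∂/∂a … = 0 gives: 3123·a + 503·b + 87·c = 5974;  503·a + 87·b + 17·c = 972;  87·a + 17·b + 5·c = 170.
Row-reducing yields a = 8038/5071, b = 11387/5071, c = -6163/5071.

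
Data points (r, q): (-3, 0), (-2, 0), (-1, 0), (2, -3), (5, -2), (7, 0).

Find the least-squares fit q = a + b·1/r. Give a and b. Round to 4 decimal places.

Normal-equation sums: Σ1 = 6, Σ1/r = -104/105, Σ1/r·1/r = 36857/22050.
Right-hand side: Σq = -5, Σ1/r·q = -19/10.
AᵀA·[a, b]ᵀ = Aᵀq becomes [[6, -104/105]; [-104/105, 36857/22050]]·[a, b]ᵀ = [-5, -19/10]ᵀ.
Δ = 6·(36857/22050) − (-104/105)² = 19951/2205.
a = ((-5)·(36857/22050) − (-104/105)·(-19/10))/(19951/2205) = -225781/199510; b = (6·(-19/10) − (-104/105)·(-5))/(19951/2205) = -36057/19951.

a = -1.1317, b = -1.8073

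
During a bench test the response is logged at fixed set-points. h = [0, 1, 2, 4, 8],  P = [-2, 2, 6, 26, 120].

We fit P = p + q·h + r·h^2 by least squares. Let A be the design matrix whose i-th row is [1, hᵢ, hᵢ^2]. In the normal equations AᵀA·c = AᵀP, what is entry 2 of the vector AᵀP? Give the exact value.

Entry 2 ↔ basis h, so (AᵀP)_{2} = Σᵢ (h)·Pᵢ = (0)·(-2) + (1)·(2) + (2)·(6) + (4)·(26) + (8)·(120) = 1078.

1078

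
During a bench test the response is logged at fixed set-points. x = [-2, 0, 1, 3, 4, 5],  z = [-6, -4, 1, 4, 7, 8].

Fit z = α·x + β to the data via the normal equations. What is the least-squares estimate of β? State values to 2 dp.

Forming AᵀA = [[55, 11]; [11, 6]] and Aᵀz = [93, 10]ᵀ gives AᵀA·[α, β]ᵀ = Aᵀz.
Δ = 55·6 − 11² = 209.
α = (93·6 − 11·10)/209 = 448/209; β = (55·10 − 11·93)/209 = -43/19.

β = -2.26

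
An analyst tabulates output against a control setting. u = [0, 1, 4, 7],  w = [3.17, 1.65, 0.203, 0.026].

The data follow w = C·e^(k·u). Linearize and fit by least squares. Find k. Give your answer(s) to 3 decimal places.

With ln wᵢ as the transformed response and uᵢ as the regressor:
Sums: Σu = 12.0000, Σ(u)² = 66.0000, Σln w = -3.5897, Σu·ln w = -31.4250.
Normal system: [[66.0000, 12.0000]; [12.0000, 4]]·[k, ln C]ᵀ = [-31.4250, -3.5897]ᵀ.
Slope k = (n·Σu·ln w − Σu·Σln w)/(n·Σ(u)² − (Σu)²) = (4·-31.4250 − 12.0000·-3.5897)/120.0000 = -0.68853; ln C = (Σln w − k·Σu)/n = 1.16817.

k = -0.689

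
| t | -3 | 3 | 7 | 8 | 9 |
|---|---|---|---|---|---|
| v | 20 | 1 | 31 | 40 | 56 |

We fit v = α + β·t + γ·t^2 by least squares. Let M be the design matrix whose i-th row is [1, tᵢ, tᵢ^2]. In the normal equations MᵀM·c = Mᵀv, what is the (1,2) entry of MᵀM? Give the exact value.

24

Row 1 ↔ basis 1, column 2 ↔ basis t, so (MᵀM)_{1,2} = Σᵢ t = (1)·(-3) + (1)·(3) + (1)·(7) + (1)·(8) + (1)·(9) = 24.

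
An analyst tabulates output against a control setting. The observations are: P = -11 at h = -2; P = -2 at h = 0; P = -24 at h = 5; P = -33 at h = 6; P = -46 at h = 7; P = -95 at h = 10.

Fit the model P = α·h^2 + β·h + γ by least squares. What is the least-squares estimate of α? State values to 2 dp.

The normal equations are: 14338·α + 1676·β + 214·γ = -13586;  1676·α + 214·β + 26·γ = -1568;  214·α + 26·β + 6·γ = -211.
Row-reducing yields α = -26729/25494, β = 33025/25494, γ = -28771/8498.

α = -1.05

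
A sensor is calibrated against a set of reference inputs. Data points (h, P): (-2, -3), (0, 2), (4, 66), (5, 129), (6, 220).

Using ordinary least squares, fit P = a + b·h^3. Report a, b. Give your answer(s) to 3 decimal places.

a = 3.168, b = 1.003

From the data, Σ1 = 5, Σh^3 = 397, Σh^3·h^3 = 66441.
For MᵀP: ΣP = 414, Σh^3·P = 67893.
Normal equations: [[5, 397]; [397, 66441]]·[a, b]ᵀ = [414, 67893]ᵀ.
Δ = 5·66441 − 397² = 174596.
a = (414·66441 − 397·67893)/174596 = 553053/174596; b = (5·67893 − 397·414)/174596 = 175107/174596.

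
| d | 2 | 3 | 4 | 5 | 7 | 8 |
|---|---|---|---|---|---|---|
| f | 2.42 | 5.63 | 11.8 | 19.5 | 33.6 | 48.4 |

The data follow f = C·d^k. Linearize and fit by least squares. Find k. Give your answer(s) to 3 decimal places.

k = 2.149

Linearized form: ln f = k·ln d + ln C. From the 6 transformed points,
Σln d = 8.8128, Σ(ln d)² = 14.3101, Σln f = 15.4444, Σln d·ln f = 25.6195.
Equations: 14.3101·k + 8.8128·ln C = 25.6195;  8.8128·k + 6·ln C = 15.4444.
Solving (det = 8.1947): k = 2.14865, ln C = -0.58189.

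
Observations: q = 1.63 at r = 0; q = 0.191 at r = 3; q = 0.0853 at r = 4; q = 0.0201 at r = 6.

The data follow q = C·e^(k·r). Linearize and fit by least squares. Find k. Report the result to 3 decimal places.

Let Y = ln q. Fitting Y = k·r + ln C by least squares:
Σr = 13.0000, Σ(r)² = 61.0000, Σln q = -7.5355, Σr·ln q = -38.2550.
Equations: 61.0000·k + 13.0000·ln C = -38.2550;  13.0000·k + 4·ln C = -7.5355.
Δ = 61.0000·4 − (13.0000)² = 75.0000; k = (-38.2550·4 − 13.0000·-7.5355)/75.0000 = -0.73411, ln C = (61.0000·-7.5355 − 13.0000·-38.2550)/75.0000 = 0.50198.

k = -0.734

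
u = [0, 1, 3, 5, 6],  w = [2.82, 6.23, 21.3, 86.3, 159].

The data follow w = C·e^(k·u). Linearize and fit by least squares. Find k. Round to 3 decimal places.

k = 0.667

With ln wᵢ as the transformed response and uᵢ as the regressor:
Σu = 15.0000, Σ(u)² = 71.0000, Σln w = 15.4516, Σu·ln w = 63.7081.
Normal system: [[71.0000, 15.0000]; [15.0000, 5]]·[k, ln C]ᵀ = [63.7081, 15.4516]ᵀ.
Slope k = (n·Σu·ln w − Σu·Σln w)/(n·Σ(u)² − (Σu)²) = (5·63.7081 − 15.0000·15.4516)/130.0000 = 0.66744; ln C = (Σln w − k·Σu)/n = 1.08799.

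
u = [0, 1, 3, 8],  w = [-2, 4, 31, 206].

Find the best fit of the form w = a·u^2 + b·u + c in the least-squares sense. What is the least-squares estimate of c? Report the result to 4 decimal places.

c = -1.6262

Normal-equation sums: Σu^2·u^2 = 4178, Σu^2·u = 540, Σu^2 = 74, Σu·u = 74, Σu = 12, Σ1 = 4.
For Mᵀw: Σu^2·w = 13467, Σu·w = 1745, Σw = 239.
So MᵀM·[a, b, c]ᵀ = Mᵀw: [[4178, 540, 74]; [540, 74, 12]; [74, 12, 4]]·[a, b, c]ᵀ = [13467, 1745, 239]ᵀ.
Row-reducing yields a = 16825/5618, b = 211/106, c = -4568/2809.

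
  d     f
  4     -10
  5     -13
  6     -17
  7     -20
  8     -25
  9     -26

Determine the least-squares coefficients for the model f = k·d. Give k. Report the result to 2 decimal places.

k = -2.88

Entries of XᵀX: Σd·d = 271.
And Σd·f = -781.
XᵀX·[k]ᵀ = Xᵀf becomes [[271]]·[k]ᵀ = [-781]ᵀ.
k = (-781)/271 = -2.88192.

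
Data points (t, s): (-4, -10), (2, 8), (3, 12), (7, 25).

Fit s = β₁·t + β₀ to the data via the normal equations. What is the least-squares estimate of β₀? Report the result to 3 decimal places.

β₀ = 2.395

With design matrix A, AᵀA = [[78, 8]; [8, 4]] and Aᵀs = [267, 35]ᵀ.
Eliminating β₀: 4·(row 1) − 8·(row 2) gives 248·β₁ = 4·267 − 8·35 = 788, so β₁ = 197/62.
Then β₀ = (35 − 8·(197/62))/4 = 297/124.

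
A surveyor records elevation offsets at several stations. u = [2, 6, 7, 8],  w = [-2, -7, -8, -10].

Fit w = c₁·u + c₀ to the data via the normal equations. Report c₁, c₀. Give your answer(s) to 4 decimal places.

c₁ = -1.2892, c₀ = 0.6627

Setting ∂/∂c₁ … = 0 gives: 153·c₁ + 23·c₀ = -182;  23·c₁ + 4·c₀ = -27.
(Σu·u = 153, Σu = 23, Σ1 = 4, Σu·w = -182, Σw = -27.)
Δ = 153·4 − 23² = 83.
c₁ = ((-182)·4 − 23·(-27))/83 = -107/83; c₀ = (153·(-27) − 23·(-182))/83 = 55/83.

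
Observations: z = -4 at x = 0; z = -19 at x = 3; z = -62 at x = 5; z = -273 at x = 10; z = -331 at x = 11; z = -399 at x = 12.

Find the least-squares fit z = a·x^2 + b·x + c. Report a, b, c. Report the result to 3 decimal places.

a = -3.052, b = 3.692, c = -3.632

MᵀM·[a, b, c]ᵀ = Mᵀz reads: 46083·a + 4211·b + 399·c = -126528;  4211·a + 399·b + 41·c = -11526;  399·a + 41·b + 6·c = -1088.
Solving the 3×3 system (Gaussian elimination) gives a = -1092991/358176, b = 440751/119392, c = -650371/179088.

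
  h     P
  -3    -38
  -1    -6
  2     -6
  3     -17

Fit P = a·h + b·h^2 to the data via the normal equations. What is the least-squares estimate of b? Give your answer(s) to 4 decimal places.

The normal system MᵀM·[a, b]ᵀ = MᵀP is [[23, 7]; [7, 179]]·[a, b]ᵀ = [57, -525]ᵀ.
Δ = 23·179 − 7² = 4068.
a = (57·179 − 7·(-525))/4068 = 771/226; b = (23·(-525) − 7·57)/4068 = -693/226.

b = -3.0664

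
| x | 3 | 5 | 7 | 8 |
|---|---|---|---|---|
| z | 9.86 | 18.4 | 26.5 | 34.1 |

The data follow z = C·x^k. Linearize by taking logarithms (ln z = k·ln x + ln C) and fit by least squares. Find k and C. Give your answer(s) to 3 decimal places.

Linearized form: ln z = k·ln x + ln C. From the 4 transformed points,
XᵀX = [[11.9079, 6.7334]; [6.7334, 4]], rhs = [20.9174, 12.0073]ᵀ  (here Σln x = 6.7334, Σ(ln x)² = 11.9079, Σln z = 12.0073, Σln x·ln z = 20.9174).
Solving (det = 2.2928): k = 1.22982, ln C = 0.93159, so C = exp(0.93159) = 2.53855.

k = 1.230, C = 2.539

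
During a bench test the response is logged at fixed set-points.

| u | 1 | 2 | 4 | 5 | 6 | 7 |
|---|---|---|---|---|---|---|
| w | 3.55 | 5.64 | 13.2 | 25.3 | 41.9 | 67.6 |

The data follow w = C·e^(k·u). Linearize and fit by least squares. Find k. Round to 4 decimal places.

Linearized form: ln w = k·u + ln C. From the 6 transformed points,
XᵀX = [[131.0000, 25.0000]; [25.0000, 6]], rhs = [83.1086, 16.7567]ᵀ  (here Σu = 25.0000, Σ(u)² = 131.0000, Σln w = 16.7567, Σu·ln w = 83.1086).
Δ = 131.0000·6 − (25.0000)² = 161.0000; k = (83.1086·6 − 25.0000·16.7567)/161.0000 = 0.49523, ln C = (131.0000·16.7567 − 25.0000·83.1086)/161.0000 = 0.72931.

k = 0.4952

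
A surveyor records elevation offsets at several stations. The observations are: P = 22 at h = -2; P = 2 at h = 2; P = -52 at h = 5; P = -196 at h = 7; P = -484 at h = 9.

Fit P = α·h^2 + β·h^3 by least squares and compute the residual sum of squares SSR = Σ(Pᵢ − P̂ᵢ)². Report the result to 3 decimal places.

Compute the Gram sums: Σh^2·h^2 = 9619, Σh^2·h^3 = 78981, Σh^3·h^3 = 664843.
And Σh^2·P = -50012, Σh^3·P = -426724.
So MᵀM·[α, β]ᵀ = MᵀP: [[9619, 78981]; [78981, 664843]]·[α, β]ᵀ = [-50012, -426724]ᵀ.
Eliminating β: 664843·(row 1) − 78981·(row 2) gives 157126456·α = 664843·(-50012) − 78981·(-426724) = 452960128, so α = 56620016/19640807.
Then β = ((-426724) − 78981·(56620016/19640807))/664843 = -19332548/19640807.
Residuals: 50957306/19640807, -32538066/19640807, -20253864/19640807, 7085008/19640807, 1055608/19640807; SSR = 209609688/19640807.

SSR = 10.672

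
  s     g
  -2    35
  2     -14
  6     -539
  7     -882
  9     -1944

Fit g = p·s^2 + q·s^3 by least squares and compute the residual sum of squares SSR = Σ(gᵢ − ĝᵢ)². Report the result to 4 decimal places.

Sums needed: Σs^2·s^2 = 10290, Σs^2·s^3 = 83632, Σs^3·s^3 = 695874.
And Σs^2·g = -220002, Σs^3·g = -1836518.
MᵀM·[p, q]ᵀ = Mᵀg becomes [[10290, 83632]; [83632, 695874]]·[p, q]ᵀ = [-220002, -1836518]ᵀ.
Eliminating q: 695874·(row 1) − 83632·(row 2) gives 166232036·p = 695874·(-220002) − 83632·(-1836518) = 498001628, so p = 124500407/41558009.
Then q = ((-1836518) − 83632·(124500407/41558009))/695874 = -124640739/41558009.
Residuals: -40597225/41558009, -82687842/41558009, 40618121/41558009, -2910404/41558009, -10203732/41558009; SSR = 246591030/41558009.

SSR = 5.9337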